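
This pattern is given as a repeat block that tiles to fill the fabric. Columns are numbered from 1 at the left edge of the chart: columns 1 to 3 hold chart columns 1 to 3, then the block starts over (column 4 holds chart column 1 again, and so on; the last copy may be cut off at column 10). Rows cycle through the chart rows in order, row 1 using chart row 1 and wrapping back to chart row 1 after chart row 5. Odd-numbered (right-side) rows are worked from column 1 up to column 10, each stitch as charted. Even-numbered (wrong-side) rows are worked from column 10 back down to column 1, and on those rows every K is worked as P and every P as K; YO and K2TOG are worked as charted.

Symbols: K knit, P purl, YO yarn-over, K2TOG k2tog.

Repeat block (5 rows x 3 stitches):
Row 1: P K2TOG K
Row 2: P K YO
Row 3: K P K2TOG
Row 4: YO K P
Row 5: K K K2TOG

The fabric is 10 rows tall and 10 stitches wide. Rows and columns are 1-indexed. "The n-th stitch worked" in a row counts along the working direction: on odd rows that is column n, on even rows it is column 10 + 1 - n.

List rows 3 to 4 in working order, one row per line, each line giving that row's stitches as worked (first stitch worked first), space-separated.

Row 3: chart row 3, RS - tile across columns 1-10 and work as-is.
Row 4: chart row 4, WS - tiled (columns 1-10): YO K P YO K P YO K P YO; work from column 10 back to 1 with K<->P swapped.

Rows as worked:
K P K2TOG K P K2TOG K P K2TOG K
YO K P YO K P YO K P YO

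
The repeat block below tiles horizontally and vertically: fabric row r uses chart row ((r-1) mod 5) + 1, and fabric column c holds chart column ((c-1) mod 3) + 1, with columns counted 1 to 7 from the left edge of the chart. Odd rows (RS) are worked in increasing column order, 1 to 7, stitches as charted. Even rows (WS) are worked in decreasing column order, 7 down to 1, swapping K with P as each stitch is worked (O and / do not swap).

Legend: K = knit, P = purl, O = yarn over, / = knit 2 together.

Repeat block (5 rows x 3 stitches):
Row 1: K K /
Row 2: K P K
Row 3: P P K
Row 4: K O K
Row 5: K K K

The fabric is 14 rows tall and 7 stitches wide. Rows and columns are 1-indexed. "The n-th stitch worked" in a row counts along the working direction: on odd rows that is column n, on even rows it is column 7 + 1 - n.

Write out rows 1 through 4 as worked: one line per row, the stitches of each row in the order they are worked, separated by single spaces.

== ROWS AS WORKED ==
K K / K K / K
P P K P P K P
P P K P P K P
P P O P P O P

Derivation:
Row 1: chart row 1, RS - tile across columns 1-7 and work as-is.
Row 2: chart row 2, WS - tiled (columns 1-7): K P K K P K K; work from column 7 back to 1 with K<->P swapped.
Row 3: chart row 3, RS - tile across columns 1-7 and work as-is.
Row 4: chart row 4, WS - tiled (columns 1-7): K O K K O K K; work from column 7 back to 1 with K<->P swapped.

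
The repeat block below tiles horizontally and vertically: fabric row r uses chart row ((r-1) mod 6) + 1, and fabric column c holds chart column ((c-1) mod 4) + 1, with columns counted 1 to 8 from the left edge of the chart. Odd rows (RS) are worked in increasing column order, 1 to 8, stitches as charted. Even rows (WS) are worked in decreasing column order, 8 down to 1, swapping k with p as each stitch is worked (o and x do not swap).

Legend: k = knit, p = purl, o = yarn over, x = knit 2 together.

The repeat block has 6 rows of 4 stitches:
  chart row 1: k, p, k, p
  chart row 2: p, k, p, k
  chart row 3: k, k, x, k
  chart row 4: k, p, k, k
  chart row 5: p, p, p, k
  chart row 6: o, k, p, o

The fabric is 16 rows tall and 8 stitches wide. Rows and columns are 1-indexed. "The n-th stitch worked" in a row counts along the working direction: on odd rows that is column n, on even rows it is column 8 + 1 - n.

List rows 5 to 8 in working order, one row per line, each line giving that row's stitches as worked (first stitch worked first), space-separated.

Row 5: chart row 5, RS - tile across columns 1-8 and work as-is.
Row 6: chart row 6, WS - tiled (columns 1-8): o k p o o k p o; work from column 8 back to 1 with k<->p swapped.
Row 7: chart row 1, RS - tile across columns 1-8 and work as-is.
Row 8: chart row 2, WS - tiled (columns 1-8): p k p k p k p k; work from column 8 back to 1 with k<->p swapped.

Result:
p p p k p p p k
o k p o o k p o
k p k p k p k p
p k p k p k p k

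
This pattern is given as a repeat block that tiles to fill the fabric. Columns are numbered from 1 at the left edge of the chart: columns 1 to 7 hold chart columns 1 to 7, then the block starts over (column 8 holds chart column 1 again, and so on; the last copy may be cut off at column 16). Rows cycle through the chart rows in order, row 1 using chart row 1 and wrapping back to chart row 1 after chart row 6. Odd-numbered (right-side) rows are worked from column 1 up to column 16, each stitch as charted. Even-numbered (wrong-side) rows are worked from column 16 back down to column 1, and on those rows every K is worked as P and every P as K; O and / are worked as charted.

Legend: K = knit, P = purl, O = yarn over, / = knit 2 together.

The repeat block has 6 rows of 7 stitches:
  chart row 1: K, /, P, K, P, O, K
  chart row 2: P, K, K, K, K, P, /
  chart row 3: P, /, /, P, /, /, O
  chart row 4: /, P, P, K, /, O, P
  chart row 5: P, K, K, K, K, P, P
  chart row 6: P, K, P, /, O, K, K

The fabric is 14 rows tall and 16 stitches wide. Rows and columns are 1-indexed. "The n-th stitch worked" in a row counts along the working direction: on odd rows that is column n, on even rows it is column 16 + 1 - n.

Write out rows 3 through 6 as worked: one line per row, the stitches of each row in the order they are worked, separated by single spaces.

Rows as worked:
P / / P / / O P / / P / / O P /
K / K O / P K K / K O / P K K /
P K K K K P P P K K K K P P P K
P K P P O / K P K P P O / K P K

Derivation:
Row 3: chart row 3, RS - tile across columns 1-16 and work as-is.
Row 4: chart row 4, WS - tiled (columns 1-16): / P P K / O P / P P K / O P / P; work from column 16 back to 1 with K<->P swapped.
Row 5: chart row 5, RS - tile across columns 1-16 and work as-is.
Row 6: chart row 6, WS - tiled (columns 1-16): P K P / O K K P K P / O K K P K; work from column 16 back to 1 with K<->P swapped.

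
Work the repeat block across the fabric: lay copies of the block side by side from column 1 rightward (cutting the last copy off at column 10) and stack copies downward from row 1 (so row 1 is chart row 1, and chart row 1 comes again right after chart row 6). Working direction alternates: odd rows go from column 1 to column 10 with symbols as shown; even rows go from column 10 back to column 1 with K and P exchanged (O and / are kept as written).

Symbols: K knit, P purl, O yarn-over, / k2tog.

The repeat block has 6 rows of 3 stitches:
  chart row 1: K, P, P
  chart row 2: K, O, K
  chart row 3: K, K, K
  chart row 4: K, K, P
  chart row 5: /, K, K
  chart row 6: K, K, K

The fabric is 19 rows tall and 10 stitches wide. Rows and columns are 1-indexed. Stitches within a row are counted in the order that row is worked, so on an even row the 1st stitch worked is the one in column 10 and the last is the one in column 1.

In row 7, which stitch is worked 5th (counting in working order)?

Result:
P

Derivation:
Row 7 uses chart row ((7-1) mod 6)+1 = 1. Row 7 is odd, so RS.
Chart row 1 tiled across columns 1-10: K P P K P P K P P K
Right side: take the tiled row as-is (worked left to right from column 1).
Stitch 5 in working order -> P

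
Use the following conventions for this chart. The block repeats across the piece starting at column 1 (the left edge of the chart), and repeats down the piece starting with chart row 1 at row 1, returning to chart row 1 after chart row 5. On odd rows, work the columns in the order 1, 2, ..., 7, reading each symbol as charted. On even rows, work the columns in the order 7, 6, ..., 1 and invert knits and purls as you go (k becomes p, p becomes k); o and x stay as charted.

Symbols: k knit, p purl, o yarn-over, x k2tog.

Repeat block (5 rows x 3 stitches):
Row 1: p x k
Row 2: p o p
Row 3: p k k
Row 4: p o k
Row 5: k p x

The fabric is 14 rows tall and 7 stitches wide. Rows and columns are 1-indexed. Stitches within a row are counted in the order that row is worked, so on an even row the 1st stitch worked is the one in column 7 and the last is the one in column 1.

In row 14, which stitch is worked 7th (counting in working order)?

For row 14: chart row = ((14-1) mod 5) + 1 = 4; this is a WS (even) row.
Chart row 4 tiled across columns 1-7: p o k p o k p
WS row: flip the tiled sequence (start at column 7) and apply k<->p; o and x stay.
Row 14 as worked: k p o k p o k
Stitch 7 in working order -> k

== STITCH ==
k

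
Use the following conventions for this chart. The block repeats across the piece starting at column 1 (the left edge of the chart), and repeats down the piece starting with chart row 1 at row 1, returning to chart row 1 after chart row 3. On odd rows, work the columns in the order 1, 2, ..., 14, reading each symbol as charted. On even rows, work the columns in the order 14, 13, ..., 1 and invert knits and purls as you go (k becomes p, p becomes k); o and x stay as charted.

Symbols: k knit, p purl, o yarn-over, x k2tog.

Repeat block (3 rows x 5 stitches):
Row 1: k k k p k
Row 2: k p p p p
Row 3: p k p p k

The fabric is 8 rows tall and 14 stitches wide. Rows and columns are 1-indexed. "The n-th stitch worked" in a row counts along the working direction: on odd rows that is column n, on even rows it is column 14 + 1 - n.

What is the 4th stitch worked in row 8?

== STITCH ==
p

Derivation:
Row 8: (8-1) mod 3 = 1, so use chart row 2. Even row -> WS.
Chart row 2 tiled across columns 1-14: k p p p p k p p p p k p p p
WS: work from column 14 back to column 1 (reverse the tiled row), swapping k<->p (o and x unchanged).
Row 8 as worked: k k k p k k k k p k k k k p
The 4th stitch worked is p.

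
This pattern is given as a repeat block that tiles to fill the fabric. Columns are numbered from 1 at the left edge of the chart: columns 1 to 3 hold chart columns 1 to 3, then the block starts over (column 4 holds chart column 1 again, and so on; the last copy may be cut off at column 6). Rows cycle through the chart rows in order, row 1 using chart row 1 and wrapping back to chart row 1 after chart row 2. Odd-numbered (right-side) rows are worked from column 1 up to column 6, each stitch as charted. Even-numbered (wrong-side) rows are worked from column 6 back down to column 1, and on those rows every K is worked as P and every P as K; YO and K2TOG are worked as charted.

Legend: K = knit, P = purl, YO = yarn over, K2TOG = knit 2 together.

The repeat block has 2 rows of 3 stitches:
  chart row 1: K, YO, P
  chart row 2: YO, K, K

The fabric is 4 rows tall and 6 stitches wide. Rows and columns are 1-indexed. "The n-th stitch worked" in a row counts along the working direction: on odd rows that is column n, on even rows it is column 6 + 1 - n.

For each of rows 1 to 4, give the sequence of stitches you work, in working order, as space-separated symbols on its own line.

Row 1: chart row 1, RS - tile across columns 1-6 and work as-is.
Row 2: chart row 2, WS - tiled (columns 1-6): YO K K YO K K; work from column 6 back to 1 with K<->P swapped.
Row 3: chart row 1, RS - tile across columns 1-6 and work as-is.
Row 4: chart row 2, WS - tiled (columns 1-6): YO K K YO K K; work from column 6 back to 1 with K<->P swapped.

== ROWS AS WORKED ==
K YO P K YO P
P P YO P P YO
K YO P K YO P
P P YO P P YO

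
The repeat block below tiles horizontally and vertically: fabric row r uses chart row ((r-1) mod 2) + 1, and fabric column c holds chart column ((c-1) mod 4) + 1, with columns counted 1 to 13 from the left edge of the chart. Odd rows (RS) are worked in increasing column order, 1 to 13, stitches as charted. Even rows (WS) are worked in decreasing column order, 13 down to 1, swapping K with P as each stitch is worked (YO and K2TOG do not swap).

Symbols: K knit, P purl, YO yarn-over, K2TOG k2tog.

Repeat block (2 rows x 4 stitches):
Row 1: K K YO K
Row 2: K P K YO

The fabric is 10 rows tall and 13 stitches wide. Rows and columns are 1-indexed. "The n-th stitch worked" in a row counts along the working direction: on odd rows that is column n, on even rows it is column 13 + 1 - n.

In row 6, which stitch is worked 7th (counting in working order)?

For row 6: chart row = ((6-1) mod 2) + 1 = 2; this is a WS (even) row.
Chart row 2 tiled across columns 1-13: K P K YO K P K YO K P K YO K
WS row: flip the tiled sequence (start at column 13) and apply K<->P; YO and K2TOG stay.
Row 6 as worked: P YO P K P YO P K P YO P K P
Counting 7 along the worked row gives P.

Result:
P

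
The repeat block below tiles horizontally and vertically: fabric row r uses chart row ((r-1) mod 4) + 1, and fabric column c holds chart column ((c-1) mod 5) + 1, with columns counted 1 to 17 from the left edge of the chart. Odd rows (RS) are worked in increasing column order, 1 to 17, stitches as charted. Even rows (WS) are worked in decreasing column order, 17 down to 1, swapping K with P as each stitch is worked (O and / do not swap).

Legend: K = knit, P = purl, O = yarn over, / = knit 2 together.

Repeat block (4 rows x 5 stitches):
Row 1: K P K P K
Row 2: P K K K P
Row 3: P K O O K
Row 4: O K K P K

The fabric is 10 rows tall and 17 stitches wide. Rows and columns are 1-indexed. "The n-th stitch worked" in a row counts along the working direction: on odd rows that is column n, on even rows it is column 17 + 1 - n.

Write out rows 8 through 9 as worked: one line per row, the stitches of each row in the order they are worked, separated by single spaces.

Rows as worked:
P O P K P P O P K P P O P K P P O
K P K P K K P K P K K P K P K K P

Derivation:
Row 8: chart row 4, WS - tiled (columns 1-17): O K K P K O K K P K O K K P K O K; work from column 17 back to 1 with K<->P swapped.
Row 9: chart row 1, RS - tile across columns 1-17 and work as-is.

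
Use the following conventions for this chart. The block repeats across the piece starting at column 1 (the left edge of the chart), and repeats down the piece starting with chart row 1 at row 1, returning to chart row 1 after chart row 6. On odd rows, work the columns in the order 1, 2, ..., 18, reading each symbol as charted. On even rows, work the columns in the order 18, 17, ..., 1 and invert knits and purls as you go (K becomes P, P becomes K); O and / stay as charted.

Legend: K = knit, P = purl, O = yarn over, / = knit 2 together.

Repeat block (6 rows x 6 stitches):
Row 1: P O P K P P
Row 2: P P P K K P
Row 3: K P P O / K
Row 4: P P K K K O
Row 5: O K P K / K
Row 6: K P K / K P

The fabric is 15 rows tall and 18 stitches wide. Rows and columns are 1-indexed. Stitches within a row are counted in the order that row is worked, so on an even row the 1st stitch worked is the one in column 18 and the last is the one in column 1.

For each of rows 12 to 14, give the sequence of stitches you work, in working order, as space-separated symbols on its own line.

Row 12: chart row 6, WS - tiled (columns 1-18): K P K / K P K P K / K P K P K / K P; work from column 18 back to 1 with K<->P swapped.
Row 13: chart row 1, RS - tile across columns 1-18 and work as-is.
Row 14: chart row 2, WS - tiled (columns 1-18): P P P K K P P P P K K P P P P K K P; work from column 18 back to 1 with K<->P swapped.

Result:
K P / P K P K P / P K P K P / P K P
P O P K P P P O P K P P P O P K P P
K P P K K K K P P K K K K P P K K K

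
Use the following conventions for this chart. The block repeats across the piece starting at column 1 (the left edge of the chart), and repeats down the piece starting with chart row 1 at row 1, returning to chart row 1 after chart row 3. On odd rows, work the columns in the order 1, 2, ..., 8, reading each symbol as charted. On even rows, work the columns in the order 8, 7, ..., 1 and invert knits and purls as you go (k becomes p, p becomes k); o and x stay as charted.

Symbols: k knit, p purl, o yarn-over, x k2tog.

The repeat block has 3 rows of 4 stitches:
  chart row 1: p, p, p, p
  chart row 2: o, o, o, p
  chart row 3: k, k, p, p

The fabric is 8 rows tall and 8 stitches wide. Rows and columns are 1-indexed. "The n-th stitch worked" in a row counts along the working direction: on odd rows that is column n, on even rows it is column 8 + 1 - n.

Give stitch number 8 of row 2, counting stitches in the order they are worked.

== STITCH ==
o

Derivation:
For row 2: chart row = ((2-1) mod 3) + 1 = 2; this is a WS (even) row.
Chart row 2 tiled across columns 1-8: o o o p o o o p
Wrong side: read the tiled row from column 8 down to 1 and exchange k with p (leave o, x).
Row 2 as worked: k o o o k o o o
Counting 8 along the worked row gives o.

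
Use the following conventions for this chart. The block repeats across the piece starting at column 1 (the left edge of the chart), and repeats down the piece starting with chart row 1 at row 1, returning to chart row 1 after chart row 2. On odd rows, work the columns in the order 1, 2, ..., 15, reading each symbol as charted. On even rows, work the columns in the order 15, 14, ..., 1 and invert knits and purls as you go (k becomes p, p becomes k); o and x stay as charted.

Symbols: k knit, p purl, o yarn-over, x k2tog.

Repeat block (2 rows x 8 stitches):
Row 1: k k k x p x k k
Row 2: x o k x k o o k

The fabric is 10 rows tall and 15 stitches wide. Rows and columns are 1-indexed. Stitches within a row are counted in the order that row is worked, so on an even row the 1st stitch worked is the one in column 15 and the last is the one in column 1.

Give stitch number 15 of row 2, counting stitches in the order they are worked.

Row 2 uses chart row ((2-1) mod 2)+1 = 2. Row 2 is even, so WS.
Chart row 2 tiled across columns 1-15: x o k x k o o k x o k x k o o
Wrong side: read the tiled row from column 15 down to 1 and exchange k with p (leave o, x).
Row 2 as worked: o o p x p o x p o o p x p o x
The 15th stitch worked is x.

Stitch:
x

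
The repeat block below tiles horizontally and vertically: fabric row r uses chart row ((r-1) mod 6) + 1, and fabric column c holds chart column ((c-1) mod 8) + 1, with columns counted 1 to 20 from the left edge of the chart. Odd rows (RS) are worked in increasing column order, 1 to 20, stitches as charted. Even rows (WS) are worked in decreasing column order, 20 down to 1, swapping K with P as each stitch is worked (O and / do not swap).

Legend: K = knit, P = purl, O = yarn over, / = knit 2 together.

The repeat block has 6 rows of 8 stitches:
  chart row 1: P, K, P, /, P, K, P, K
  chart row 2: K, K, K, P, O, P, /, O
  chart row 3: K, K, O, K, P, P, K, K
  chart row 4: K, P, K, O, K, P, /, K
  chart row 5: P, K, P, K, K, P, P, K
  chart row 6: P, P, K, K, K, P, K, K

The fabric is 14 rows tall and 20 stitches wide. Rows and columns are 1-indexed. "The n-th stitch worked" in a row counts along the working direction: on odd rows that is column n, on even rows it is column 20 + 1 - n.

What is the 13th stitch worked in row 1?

Row 1: (1-1) mod 6 = 0, so use chart row 1. Odd row -> RS.
Chart row 1 tiled across columns 1-20: P K P / P K P K P K P / P K P K P K P /
RS: work column 1 to column 20, symbols as charted — the tiled row is the row as worked.
The 13th stitch worked is P.

Result:
P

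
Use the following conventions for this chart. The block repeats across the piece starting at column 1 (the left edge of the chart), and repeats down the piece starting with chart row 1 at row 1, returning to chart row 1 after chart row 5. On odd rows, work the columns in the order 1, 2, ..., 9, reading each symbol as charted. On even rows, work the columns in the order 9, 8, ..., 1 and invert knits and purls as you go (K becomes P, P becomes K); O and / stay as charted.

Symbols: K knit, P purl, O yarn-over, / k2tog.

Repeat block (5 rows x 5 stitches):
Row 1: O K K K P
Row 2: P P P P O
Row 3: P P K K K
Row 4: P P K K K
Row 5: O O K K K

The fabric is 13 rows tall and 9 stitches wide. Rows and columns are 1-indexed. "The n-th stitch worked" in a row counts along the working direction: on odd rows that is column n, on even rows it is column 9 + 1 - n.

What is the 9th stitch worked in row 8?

== STITCH ==
K

Derivation:
Row 8: (8-1) mod 5 = 2, so use chart row 3. Even row -> WS.
Chart row 3 tiled across columns 1-9: P P K K K P P K K
WS row: flip the tiled sequence (start at column 9) and apply K<->P; O and / stay.
Row 8 as worked: P P K K P P P K K
Counting 9 along the worked row gives K.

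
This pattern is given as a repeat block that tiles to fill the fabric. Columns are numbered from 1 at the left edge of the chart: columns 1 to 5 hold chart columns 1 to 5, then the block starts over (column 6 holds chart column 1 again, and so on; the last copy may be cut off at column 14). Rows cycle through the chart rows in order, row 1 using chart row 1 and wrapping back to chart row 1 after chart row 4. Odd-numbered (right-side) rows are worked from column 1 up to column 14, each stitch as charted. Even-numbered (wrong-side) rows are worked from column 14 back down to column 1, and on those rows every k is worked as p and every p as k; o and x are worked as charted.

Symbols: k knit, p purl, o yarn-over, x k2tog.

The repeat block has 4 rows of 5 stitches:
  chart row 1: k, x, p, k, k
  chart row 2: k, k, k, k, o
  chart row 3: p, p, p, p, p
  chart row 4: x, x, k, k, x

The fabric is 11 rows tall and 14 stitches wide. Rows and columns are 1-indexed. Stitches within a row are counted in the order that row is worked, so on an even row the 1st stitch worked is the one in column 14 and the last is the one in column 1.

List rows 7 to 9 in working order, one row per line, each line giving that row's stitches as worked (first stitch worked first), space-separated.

Row 7: chart row 3, RS - tile across columns 1-14 and work as-is.
Row 8: chart row 4, WS - tiled (columns 1-14): x x k k x x x k k x x x k k; work from column 14 back to 1 with k<->p swapped.
Row 9: chart row 1, RS - tile across columns 1-14 and work as-is.

Result:
p p p p p p p p p p p p p p
p p x x x p p x x x p p x x
k x p k k k x p k k k x p k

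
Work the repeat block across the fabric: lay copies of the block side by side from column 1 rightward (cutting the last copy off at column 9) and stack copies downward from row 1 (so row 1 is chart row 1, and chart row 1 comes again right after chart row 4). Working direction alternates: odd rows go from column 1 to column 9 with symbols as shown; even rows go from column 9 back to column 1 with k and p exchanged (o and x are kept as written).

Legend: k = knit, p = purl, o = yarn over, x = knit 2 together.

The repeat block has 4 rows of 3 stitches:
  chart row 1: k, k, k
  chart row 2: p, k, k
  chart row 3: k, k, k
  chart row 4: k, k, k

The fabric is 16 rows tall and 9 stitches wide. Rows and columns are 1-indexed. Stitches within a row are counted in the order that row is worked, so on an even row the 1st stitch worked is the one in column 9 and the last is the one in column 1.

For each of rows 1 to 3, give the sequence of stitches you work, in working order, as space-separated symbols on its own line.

Row 1: chart row 1, RS - tile across columns 1-9 and work as-is.
Row 2: chart row 2, WS - tiled (columns 1-9): p k k p k k p k k; work from column 9 back to 1 with k<->p swapped.
Row 3: chart row 3, RS - tile across columns 1-9 and work as-is.

Rows as worked:
k k k k k k k k k
p p k p p k p p k
k k k k k k k k k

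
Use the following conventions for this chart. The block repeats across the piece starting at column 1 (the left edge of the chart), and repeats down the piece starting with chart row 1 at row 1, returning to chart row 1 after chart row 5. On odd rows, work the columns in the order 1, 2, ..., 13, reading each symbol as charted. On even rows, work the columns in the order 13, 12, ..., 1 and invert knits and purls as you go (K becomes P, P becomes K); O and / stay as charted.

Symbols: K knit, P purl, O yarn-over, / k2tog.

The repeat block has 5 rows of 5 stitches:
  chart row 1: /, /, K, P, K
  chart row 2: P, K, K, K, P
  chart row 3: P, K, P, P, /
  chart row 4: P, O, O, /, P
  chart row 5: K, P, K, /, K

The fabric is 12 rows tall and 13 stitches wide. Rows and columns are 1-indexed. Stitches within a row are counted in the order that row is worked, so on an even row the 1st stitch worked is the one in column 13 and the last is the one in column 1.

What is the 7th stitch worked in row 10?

== STITCH ==
K

Derivation:
Row 10 uses chart row ((10-1) mod 5)+1 = 5. Row 10 is even, so WS.
Chart row 5 tiled across columns 1-13: K P K / K K P K / K K P K
WS row: flip the tiled sequence (start at column 13) and apply K<->P; O and / stay.
Row 10 as worked: P K P P / P K P P / P K P
Stitch 7 in working order -> K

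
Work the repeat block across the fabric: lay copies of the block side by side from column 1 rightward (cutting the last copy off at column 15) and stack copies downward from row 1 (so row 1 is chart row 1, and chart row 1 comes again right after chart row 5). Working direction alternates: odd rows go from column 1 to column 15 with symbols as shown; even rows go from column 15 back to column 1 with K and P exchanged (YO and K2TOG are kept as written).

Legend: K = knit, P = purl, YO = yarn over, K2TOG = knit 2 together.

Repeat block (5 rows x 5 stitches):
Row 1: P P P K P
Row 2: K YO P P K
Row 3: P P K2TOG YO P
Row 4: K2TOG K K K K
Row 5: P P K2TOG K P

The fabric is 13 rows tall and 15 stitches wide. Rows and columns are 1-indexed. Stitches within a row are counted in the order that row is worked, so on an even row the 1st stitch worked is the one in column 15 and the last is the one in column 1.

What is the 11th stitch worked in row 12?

== STITCH ==
P

Derivation:
Row 12: (12-1) mod 5 = 1, so use chart row 2. Even row -> WS.
Chart row 2 tiled across columns 1-15: K YO P P K K YO P P K K YO P P K
Wrong side: read the tiled row from column 15 down to 1 and exchange K with P (leave YO, K2TOG).
Row 12 as worked: P K K YO P P K K YO P P K K YO P
Stitch 11 in working order -> P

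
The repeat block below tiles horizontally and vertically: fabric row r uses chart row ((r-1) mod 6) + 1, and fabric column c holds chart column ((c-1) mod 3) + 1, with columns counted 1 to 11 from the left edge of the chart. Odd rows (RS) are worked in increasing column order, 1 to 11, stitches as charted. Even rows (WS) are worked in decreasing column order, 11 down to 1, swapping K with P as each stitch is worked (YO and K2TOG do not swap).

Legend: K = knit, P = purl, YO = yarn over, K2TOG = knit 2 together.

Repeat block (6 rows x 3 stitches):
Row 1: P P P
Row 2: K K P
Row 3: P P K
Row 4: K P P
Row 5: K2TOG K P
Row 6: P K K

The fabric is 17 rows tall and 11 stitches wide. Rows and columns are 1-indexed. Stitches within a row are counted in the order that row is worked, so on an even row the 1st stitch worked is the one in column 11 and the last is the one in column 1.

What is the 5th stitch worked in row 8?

Stitch:
P

Derivation:
Row 8 uses chart row ((8-1) mod 6)+1 = 2. Row 8 is even, so WS.
Chart row 2 tiled across columns 1-11: K K P K K P K K P K K
WS row: flip the tiled sequence (start at column 11) and apply K<->P; YO and K2TOG stay.
Row 8 as worked: P P K P P K P P K P P
The 5th stitch worked is P.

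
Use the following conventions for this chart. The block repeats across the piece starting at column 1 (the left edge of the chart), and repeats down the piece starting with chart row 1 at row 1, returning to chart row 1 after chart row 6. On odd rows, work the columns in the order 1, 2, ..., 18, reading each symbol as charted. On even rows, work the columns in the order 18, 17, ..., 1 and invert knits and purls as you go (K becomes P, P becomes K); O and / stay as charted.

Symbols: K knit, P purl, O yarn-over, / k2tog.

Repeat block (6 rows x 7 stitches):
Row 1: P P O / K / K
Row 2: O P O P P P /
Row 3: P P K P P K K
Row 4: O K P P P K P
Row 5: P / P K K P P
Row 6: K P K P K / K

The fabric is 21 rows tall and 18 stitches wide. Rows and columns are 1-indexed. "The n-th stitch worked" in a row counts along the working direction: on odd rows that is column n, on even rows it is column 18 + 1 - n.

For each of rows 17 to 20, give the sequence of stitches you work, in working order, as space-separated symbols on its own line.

Rows as worked:
P / P K K P P P / P K K P P P / P K
K P K P P / P K P K P P / P K P K P
P P O / K / K P P O / K / K P P O /
K O K O / K K K O K O / K K K O K O

Derivation:
Row 17: chart row 5, RS - tile across columns 1-18 and work as-is.
Row 18: chart row 6, WS - tiled (columns 1-18): K P K P K / K K P K P K / K K P K P; work from column 18 back to 1 with K<->P swapped.
Row 19: chart row 1, RS - tile across columns 1-18 and work as-is.
Row 20: chart row 2, WS - tiled (columns 1-18): O P O P P P / O P O P P P / O P O P; work from column 18 back to 1 with K<->P swapped.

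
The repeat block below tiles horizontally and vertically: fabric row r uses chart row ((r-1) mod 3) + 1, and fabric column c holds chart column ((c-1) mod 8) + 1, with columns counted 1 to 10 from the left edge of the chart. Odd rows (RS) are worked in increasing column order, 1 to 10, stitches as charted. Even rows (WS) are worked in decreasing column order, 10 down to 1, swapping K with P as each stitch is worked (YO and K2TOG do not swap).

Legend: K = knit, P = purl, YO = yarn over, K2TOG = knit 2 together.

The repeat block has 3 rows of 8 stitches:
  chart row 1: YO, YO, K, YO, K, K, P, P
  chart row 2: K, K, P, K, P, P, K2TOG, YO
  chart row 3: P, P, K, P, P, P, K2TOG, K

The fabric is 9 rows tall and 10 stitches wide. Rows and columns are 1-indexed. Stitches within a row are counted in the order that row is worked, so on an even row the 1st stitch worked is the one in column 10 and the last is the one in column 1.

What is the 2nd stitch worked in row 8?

Stitch:
P

Derivation:
Row 8: (8-1) mod 3 = 1, so use chart row 2. Even row -> WS.
Chart row 2 tiled across columns 1-10: K K P K P P K2TOG YO K K
WS row: flip the tiled sequence (start at column 10) and apply K<->P; YO and K2TOG stay.
Row 8 as worked: P P YO K2TOG K K P K P P
Stitch 2 in working order -> P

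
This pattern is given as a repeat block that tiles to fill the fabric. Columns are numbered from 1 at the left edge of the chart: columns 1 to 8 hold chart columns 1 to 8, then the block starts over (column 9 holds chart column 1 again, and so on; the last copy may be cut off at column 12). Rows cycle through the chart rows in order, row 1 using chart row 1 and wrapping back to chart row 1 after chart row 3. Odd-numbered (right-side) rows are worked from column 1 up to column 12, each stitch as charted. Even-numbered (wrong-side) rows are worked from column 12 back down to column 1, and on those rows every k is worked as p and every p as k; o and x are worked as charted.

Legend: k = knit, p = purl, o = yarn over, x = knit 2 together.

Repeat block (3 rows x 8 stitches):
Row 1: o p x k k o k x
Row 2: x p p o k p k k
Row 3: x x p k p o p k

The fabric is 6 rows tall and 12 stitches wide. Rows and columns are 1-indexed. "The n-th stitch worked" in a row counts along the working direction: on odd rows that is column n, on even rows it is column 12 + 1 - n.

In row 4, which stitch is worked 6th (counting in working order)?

== STITCH ==
p

Derivation:
Row 4 uses chart row ((4-1) mod 3)+1 = 1. Row 4 is even, so WS.
Chart row 1 tiled across columns 1-12: o p x k k o k x o p x k
WS: work from column 12 back to column 1 (reverse the tiled row), swapping k<->p (o and x unchanged).
Row 4 as worked: p x k o x p o p p x k o
Counting 6 along the worked row gives p.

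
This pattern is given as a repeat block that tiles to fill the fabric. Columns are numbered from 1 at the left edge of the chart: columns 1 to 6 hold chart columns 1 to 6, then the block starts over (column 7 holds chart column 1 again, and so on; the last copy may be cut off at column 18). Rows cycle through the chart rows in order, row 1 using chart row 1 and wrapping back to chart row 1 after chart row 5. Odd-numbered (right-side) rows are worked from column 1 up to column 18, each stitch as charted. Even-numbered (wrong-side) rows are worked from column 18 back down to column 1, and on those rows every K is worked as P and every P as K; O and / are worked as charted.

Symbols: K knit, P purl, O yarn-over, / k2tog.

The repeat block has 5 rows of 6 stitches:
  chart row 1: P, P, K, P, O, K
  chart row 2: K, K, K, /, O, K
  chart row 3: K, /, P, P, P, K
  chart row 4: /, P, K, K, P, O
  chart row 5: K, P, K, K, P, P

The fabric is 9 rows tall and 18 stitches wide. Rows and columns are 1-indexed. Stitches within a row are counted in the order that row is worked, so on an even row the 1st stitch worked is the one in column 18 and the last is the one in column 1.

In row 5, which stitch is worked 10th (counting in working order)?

For row 5: chart row = ((5-1) mod 5) + 1 = 5; this is a RS (odd) row.
Chart row 5 tiled across columns 1-18: K P K K P P K P K K P P K P K K P P
Right side: take the tiled row as-is (worked left to right from column 1).
Stitch 10 in working order -> K

== STITCH ==
K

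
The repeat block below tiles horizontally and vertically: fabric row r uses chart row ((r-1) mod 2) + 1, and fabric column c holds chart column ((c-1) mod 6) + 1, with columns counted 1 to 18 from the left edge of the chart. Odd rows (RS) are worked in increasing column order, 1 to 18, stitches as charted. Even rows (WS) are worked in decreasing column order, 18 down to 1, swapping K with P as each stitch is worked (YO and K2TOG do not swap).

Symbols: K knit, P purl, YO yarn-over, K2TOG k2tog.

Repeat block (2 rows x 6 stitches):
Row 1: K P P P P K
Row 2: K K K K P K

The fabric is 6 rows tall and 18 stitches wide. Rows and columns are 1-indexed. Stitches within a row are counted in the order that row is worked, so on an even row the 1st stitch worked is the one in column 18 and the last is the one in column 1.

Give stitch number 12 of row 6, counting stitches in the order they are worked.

Row 6 uses chart row ((6-1) mod 2)+1 = 2. Row 6 is even, so WS.
Chart row 2 tiled across columns 1-18: K K K K P K K K K K P K K K K K P K
WS: work from column 18 back to column 1 (reverse the tiled row), swapping K<->P (YO and K2TOG unchanged).
Row 6 as worked: P K P P P P P K P P P P P K P P P P
Stitch 12 in working order -> P

== STITCH ==
P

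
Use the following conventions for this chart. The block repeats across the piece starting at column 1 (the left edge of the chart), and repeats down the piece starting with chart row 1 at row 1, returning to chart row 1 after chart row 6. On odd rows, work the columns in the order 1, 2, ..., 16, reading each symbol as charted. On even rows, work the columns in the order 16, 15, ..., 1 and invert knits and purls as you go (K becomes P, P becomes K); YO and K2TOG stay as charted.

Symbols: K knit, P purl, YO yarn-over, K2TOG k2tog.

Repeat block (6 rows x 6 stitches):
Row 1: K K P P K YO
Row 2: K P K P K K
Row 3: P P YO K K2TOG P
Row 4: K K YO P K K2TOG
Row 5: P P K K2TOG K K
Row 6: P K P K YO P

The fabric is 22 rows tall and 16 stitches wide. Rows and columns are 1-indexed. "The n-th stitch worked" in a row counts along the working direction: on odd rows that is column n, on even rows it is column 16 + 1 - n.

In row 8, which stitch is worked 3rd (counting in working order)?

For row 8: chart row = ((8-1) mod 6) + 1 = 2; this is a WS (even) row.
Chart row 2 tiled across columns 1-16: K P K P K K K P K P K K K P K P
WS: work from column 16 back to column 1 (reverse the tiled row), swapping K<->P (YO and K2TOG unchanged).
Row 8 as worked: K P K P P P K P K P P P K P K P
The 3rd stitch worked is K.

Result:
K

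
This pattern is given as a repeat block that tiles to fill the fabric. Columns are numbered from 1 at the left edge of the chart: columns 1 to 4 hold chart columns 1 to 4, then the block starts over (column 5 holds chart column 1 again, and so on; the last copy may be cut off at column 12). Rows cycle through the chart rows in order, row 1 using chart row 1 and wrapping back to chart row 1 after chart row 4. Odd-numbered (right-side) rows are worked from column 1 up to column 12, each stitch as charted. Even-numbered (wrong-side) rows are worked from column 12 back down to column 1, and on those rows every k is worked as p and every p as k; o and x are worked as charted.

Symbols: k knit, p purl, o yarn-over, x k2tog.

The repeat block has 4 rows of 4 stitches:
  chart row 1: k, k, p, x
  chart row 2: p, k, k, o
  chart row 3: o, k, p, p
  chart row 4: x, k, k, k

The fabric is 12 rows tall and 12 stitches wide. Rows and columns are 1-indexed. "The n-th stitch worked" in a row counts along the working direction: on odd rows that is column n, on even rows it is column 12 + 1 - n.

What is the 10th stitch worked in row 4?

Row 4: (4-1) mod 4 = 3, so use chart row 4. Even row -> WS.
Chart row 4 tiled across columns 1-12: x k k k x k k k x k k k
WS row: flip the tiled sequence (start at column 12) and apply k<->p; o and x stay.
Row 4 as worked: p p p x p p p x p p p x
Counting 10 along the worked row gives p.

== STITCH ==
p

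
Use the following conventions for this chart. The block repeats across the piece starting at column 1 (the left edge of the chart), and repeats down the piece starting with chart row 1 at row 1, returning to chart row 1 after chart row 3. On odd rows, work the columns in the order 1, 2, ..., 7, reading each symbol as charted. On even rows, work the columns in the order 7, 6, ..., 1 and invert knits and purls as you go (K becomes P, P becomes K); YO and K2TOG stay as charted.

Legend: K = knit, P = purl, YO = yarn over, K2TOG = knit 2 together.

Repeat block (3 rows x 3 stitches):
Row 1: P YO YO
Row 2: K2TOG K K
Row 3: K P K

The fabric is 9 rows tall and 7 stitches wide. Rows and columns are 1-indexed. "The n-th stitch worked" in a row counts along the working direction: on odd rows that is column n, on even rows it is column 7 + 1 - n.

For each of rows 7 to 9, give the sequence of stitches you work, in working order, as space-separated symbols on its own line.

Row 7: chart row 1, RS - tile across columns 1-7 and work as-is.
Row 8: chart row 2, WS - tiled (columns 1-7): K2TOG K K K2TOG K K K2TOG; work from column 7 back to 1 with K<->P swapped.
Row 9: chart row 3, RS - tile across columns 1-7 and work as-is.

== ROWS AS WORKED ==
P YO YO P YO YO P
K2TOG P P K2TOG P P K2TOG
K P K K P K K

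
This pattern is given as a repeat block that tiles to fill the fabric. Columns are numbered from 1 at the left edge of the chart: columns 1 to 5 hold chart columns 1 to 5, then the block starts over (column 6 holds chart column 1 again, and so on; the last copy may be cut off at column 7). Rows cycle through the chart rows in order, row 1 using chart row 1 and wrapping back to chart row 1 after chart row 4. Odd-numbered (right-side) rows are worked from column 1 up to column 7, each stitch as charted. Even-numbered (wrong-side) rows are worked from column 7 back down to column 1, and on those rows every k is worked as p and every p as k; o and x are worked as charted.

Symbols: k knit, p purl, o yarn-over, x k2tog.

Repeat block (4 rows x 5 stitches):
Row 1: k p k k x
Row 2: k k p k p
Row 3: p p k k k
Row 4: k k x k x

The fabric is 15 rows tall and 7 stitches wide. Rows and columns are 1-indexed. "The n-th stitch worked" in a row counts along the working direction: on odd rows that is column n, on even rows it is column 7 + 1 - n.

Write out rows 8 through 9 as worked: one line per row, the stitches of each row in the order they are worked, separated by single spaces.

Row 8: chart row 4, WS - tiled (columns 1-7): k k x k x k k; work from column 7 back to 1 with k<->p swapped.
Row 9: chart row 1, RS - tile across columns 1-7 and work as-is.

Result:
p p x p x p p
k p k k x k p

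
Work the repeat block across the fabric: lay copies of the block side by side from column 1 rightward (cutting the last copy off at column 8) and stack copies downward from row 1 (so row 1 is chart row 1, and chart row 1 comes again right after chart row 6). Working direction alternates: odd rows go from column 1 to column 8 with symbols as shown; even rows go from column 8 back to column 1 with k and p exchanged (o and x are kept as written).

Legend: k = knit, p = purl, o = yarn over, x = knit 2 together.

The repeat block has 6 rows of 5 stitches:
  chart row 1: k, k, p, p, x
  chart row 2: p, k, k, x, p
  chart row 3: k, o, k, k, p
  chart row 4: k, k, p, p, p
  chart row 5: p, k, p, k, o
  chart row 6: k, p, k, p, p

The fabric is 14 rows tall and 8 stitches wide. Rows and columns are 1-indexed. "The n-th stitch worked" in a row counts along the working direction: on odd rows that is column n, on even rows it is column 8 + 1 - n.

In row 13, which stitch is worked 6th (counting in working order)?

Row 13 uses chart row ((13-1) mod 6)+1 = 1. Row 13 is odd, so RS.
Chart row 1 tiled across columns 1-8: k k p p x k k p
RS: work column 1 to column 8, symbols as charted — the tiled row is the row as worked.
Stitch 6 in working order -> k

Result:
k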